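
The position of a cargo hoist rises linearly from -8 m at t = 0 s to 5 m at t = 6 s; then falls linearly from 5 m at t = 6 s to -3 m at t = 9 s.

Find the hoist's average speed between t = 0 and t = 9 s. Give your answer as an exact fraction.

7/3 m/s

Average speed = (total path length)/(elapsed time); on a piecewise-linear x-t graph the path length is Σ|Δx|.
0–6 s: |Δx| = |5 − -8| = 13 m
6–9 s: |Δx| = |-3 − 5| = 8 m
Total path = 21 m; average speed = 21/9 = 7/3 m/s.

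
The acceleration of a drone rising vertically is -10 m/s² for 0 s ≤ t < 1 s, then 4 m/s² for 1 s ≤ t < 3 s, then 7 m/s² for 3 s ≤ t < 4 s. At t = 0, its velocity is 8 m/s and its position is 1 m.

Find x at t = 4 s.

17.5 m

On each constant-a segment, Δv = aΔt and Δx = v₀Δt + ½aΔt²; chain segment to segment.
0–1 s: v starts 8 m/s; Δx = 8·1 + ½·-10·1² = 3 m; v ends -2 m/s.
1–3 s: v starts -2 m/s; Δx = -2·2 + ½·4·2² = 4 m; v ends 6 m/s.
3–4 s: v starts 6 m/s; Δx = 6·1 + ½·7·1² = 9.5 m; v ends 13 m/s.
x(4) = 1 + Σ Δx = 17.5 m.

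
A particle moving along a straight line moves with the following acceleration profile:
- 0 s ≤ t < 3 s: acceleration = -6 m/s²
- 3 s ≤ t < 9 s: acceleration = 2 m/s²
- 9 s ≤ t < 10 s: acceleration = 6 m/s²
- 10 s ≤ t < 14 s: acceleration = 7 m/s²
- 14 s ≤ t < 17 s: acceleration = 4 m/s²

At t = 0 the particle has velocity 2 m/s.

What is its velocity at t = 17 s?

42 m/s

Δv equals the area under the a-t graph; then v = v₀ + Δv.
0–3 s: -6 × 3 = -18 m/s
3–9 s: 2 × 6 = 12 m/s
9–10 s: 6 × 1 = 6 m/s
10–14 s: 7 × 4 = 28 m/s
14–17 s: 4 × 3 = 12 m/s
Δv = 40 m/s, so v(17) = 2 + (40) = 42 m/s.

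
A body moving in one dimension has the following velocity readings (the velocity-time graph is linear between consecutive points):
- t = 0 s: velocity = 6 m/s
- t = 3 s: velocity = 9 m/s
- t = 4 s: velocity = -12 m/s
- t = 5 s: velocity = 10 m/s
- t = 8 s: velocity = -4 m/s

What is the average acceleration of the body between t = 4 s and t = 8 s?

2 m/s²

Average acceleration = Δv/Δt = (-4 − -12)/(8 − 4) = 2 m/s².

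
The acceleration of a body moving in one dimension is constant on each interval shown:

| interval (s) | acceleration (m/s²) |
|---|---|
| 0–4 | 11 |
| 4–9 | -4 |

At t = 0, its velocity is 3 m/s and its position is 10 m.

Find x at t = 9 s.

295 m

On each constant-a segment, Δv = aΔt and Δx = v₀Δt + ½aΔt²; chain segment to segment.
0–4 s: v starts 3 m/s; Δx = 3·4 + ½·11·4² = 100 m; v ends 47 m/s.
4–9 s: v starts 47 m/s; Δx = 47·5 + ½·-4·5² = 185 m; v ends 27 m/s.
x(9) = 10 + Σ Δx = 295 m.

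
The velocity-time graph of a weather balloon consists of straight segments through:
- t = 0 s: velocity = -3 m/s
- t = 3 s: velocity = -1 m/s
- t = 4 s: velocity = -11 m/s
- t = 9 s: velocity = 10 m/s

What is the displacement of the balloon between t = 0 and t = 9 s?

-14.5 m

Displacement is the signed area under the v-t curve.
0–3 s: ½(-3 + -1)(3) = -6 m
3–4 s: ½(-1 + -11)(1) = -6 m
4–9 s: ½(-11 + 10)(5) = -2.5 m
Net displacement = -14.5 m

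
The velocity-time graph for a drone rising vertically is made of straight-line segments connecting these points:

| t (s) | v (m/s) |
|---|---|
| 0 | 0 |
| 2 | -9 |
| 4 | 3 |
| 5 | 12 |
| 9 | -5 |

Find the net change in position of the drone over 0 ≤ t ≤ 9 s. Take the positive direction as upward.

Displacement is the signed area under the v-t curve.
0–2 s: ½(0 + -9)(2) = -9 m
2–4 s: ½(-9 + 3)(2) = -6 m
4–5 s: ½(3 + 12)(1) = 7.5 m
5–9 s: ½(12 + -5)(4) = 14 m
Net displacement = 6.5 m

6.5 m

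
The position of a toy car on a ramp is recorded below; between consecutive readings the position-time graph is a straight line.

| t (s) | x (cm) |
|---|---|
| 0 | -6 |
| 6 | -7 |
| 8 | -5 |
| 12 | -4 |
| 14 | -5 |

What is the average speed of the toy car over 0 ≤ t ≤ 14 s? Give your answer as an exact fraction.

Average speed = (total path length)/(elapsed time); on a piecewise-linear x-t graph the path length is Σ|Δx|.
0–6 s: |Δx| = |-7 − -6| = 1 cm
6–8 s: |Δx| = |-5 − -7| = 2 cm
8–12 s: |Δx| = |-4 − -5| = 1 cm
12–14 s: |Δx| = |-5 − -4| = 1 cm
Total path = 5 cm; average speed = 5/14 = 5/14 cm/s.

5/14 cm/s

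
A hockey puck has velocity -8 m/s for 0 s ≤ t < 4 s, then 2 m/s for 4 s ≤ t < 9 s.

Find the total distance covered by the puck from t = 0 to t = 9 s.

42 m

Total distance travelled is ∫|v| dt — sum the magnitudes of each area piece.
0–4 s: |-8| × 4 = 32 m
4–9 s: |2| × 5 = 10 m
Total distance = 42 m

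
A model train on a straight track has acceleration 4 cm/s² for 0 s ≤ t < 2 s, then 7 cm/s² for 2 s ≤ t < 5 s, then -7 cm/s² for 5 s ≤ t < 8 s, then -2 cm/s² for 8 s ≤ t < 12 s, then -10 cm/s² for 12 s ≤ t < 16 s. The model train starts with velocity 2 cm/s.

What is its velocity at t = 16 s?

Δv equals the area under the a-t graph; then v = v₀ + Δv.
0–2 s: 4 × 2 = 8 cm/s
2–5 s: 7 × 3 = 21 cm/s
5–8 s: -7 × 3 = -21 cm/s
8–12 s: -2 × 4 = -8 cm/s
12–16 s: -10 × 4 = -40 cm/s
Δv = -40 cm/s, so v(16) = 2 + (-40) = -38 cm/s.

-38 cm/s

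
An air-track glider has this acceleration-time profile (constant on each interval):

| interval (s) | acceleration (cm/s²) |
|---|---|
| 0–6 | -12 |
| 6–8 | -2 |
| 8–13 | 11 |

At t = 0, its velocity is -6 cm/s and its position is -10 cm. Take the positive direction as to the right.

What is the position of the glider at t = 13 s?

-694.5 cm

On each constant-a segment, Δv = aΔt and Δx = v₀Δt + ½aΔt²; chain segment to segment.
0–6 s: v starts -6 cm/s; Δx = -6·6 + ½·-12·6² = -252 cm; v ends -78 cm/s.
6–8 s: v starts -78 cm/s; Δx = -78·2 + ½·-2·2² = -160 cm; v ends -82 cm/s.
8–13 s: v starts -82 cm/s; Δx = -82·5 + ½·11·5² = -272.5 cm; v ends -27 cm/s.
x(13) = -10 + Σ Δx = -694.5 cm.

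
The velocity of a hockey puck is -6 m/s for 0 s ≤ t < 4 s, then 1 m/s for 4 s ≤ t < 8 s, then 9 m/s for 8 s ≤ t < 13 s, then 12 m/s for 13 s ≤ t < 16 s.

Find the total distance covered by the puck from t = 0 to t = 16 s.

Distance (not displacement) is the total path length: add the absolute areas under v-t.
0–4 s: |-6| × 4 = 24 m
4–8 s: |1| × 4 = 4 m
8–13 s: |9| × 5 = 45 m
13–16 s: |12| × 3 = 36 m
Total distance = 109 m

109 m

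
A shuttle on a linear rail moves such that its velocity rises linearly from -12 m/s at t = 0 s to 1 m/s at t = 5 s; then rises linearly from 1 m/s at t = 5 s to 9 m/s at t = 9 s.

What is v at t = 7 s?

On 5–9 s the graph is linear from 1 to 9 m/s: v(7) = 1 + (9 − 1)·(7 − 5)/(9 − 5) = 5 m/s.

5 m/s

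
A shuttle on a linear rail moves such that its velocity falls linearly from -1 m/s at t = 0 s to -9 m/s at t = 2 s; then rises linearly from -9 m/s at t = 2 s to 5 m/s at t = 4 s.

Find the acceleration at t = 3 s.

7 m/s²

Acceleration is the slope of the v-t graph on 2–4 s: (5 − -9)/(4 − 2) = 7 m/s².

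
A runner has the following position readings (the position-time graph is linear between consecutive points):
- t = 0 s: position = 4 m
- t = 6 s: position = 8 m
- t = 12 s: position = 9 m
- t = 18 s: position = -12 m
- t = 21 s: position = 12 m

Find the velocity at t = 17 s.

Velocity is the slope of the x-t graph on 12–18 s: (-12 − 9)/(18 − 12) = -3.5 m/s.

-3.5 m/s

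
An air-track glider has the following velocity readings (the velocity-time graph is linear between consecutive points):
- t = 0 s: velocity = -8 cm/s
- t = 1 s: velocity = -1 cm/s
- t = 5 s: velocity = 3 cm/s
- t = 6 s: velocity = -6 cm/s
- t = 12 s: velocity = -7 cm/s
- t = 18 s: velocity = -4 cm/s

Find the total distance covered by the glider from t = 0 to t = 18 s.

Total distance travelled is ∫|v| dt — sum the magnitudes of each area piece.
0–1 s: |½(-8 + -1)(1)| = 4.5 cm
1–5 s: v = 0 at t = 2 s; triangle areas 0.5 + 4.5 = 5 cm
5–6 s: v = 0 at t = 16/3 s; triangle areas 0.5 + 2 = 2.5 cm
6–12 s: |½(-6 + -7)(6)| = 39 cm
12–18 s: |½(-7 + -4)(6)| = 33 cm
Total distance = 84 cm

84 cm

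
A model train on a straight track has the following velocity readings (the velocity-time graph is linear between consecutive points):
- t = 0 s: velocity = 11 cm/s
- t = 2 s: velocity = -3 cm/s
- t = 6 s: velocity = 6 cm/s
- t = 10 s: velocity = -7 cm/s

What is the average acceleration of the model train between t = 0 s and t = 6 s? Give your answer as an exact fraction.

-5/6 cm/s²

Average acceleration = Δv/Δt = (6 − 11)/(6 − 0) = -5/6 cm/s².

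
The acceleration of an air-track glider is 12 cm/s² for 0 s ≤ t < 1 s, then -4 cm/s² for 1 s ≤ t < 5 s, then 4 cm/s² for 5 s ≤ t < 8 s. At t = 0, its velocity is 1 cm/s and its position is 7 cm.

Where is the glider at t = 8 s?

On each constant-a segment, Δv = aΔt and Δx = v₀Δt + ½aΔt²; chain segment to segment.
0–1 s: v starts 1 cm/s; Δx = 1·1 + ½·12·1² = 7 cm; v ends 13 cm/s.
1–5 s: v starts 13 cm/s; Δx = 13·4 + ½·-4·4² = 20 cm; v ends -3 cm/s.
5–8 s: v starts -3 cm/s; Δx = -3·3 + ½·4·3² = 9 cm; v ends 9 cm/s.
x(8) = 7 + Σ Δx = 43 cm.

43 cm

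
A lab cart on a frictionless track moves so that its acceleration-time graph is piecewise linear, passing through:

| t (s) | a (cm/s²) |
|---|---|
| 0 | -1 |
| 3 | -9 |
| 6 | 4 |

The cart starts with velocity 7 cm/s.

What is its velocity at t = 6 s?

-15.5 cm/s

Δv equals the area under the a-t graph; then v = v₀ + Δv.
0–3 s: ½(-1 + -9)(3) = -15 cm/s
3–6 s: ½(-9 + 4)(3) = -7.5 cm/s
Δv = -22.5 cm/s, so v(6) = 7 + (-22.5) = -15.5 cm/s.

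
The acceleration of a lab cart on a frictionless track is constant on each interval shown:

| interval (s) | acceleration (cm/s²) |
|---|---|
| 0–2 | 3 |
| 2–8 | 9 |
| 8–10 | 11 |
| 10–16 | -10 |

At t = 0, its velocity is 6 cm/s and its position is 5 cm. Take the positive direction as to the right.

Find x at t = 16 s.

759 cm

On each constant-a segment, Δv = aΔt and Δx = v₀Δt + ½aΔt²; chain segment to segment.
0–2 s: v starts 6 cm/s; Δx = 6·2 + ½·3·2² = 18 cm; v ends 12 cm/s.
2–8 s: v starts 12 cm/s; Δx = 12·6 + ½·9·6² = 234 cm; v ends 66 cm/s.
8–10 s: v starts 66 cm/s; Δx = 66·2 + ½·11·2² = 154 cm; v ends 88 cm/s.
10–16 s: v starts 88 cm/s; Δx = 88·6 + ½·-10·6² = 348 cm; v ends 28 cm/s.
x(16) = 5 + Σ Δx = 759 cm.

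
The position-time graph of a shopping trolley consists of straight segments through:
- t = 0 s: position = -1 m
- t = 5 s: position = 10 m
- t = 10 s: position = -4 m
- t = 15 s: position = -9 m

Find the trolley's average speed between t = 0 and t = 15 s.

Average speed = (total path length)/(elapsed time); on a piecewise-linear x-t graph the path length is Σ|Δx|.
0–5 s: |Δx| = |10 − -1| = 11 m
5–10 s: |Δx| = |-4 − 10| = 14 m
10–15 s: |Δx| = |-9 − -4| = 5 m
Total path = 30 m; average speed = 30/15 = 2 m/s.

2 m/s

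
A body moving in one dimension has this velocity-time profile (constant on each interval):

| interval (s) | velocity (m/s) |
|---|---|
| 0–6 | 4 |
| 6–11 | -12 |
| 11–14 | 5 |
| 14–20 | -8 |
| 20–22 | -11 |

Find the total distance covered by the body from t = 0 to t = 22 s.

169 m

Distance (not displacement) is the total path length: add the absolute areas under v-t.
0–6 s: |4| × 6 = 24 m
6–11 s: |-12| × 5 = 60 m
11–14 s: |5| × 3 = 15 m
14–20 s: |-8| × 6 = 48 m
20–22 s: |-11| × 2 = 22 m
Total distance = 169 m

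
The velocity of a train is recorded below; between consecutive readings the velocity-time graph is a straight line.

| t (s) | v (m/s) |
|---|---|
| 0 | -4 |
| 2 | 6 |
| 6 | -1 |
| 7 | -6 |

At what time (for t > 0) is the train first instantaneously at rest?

t = 0.8 s

v changes sign on 0–2 s (from -4 to 6); the graph is linear there, so v = 0 at t = 0 + (4)·(2 − 0)/(6 − -4) = 0.8 s.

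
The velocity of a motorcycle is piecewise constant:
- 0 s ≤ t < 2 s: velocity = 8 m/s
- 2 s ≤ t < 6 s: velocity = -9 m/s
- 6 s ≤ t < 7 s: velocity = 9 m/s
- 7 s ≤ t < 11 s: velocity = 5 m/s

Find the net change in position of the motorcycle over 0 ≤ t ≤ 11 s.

9 m

Displacement is the signed area under the v-t curve.
0–2 s: 8 × 2 = 16 m
2–6 s: -9 × 4 = -36 m
6–7 s: 9 × 1 = 9 m
7–11 s: 5 × 4 = 20 m
Net displacement = 9 m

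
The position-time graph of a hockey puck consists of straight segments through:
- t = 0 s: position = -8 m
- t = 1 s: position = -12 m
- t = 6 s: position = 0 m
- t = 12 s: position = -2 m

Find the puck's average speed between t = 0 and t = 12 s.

1.5 m/s

Average speed = (total path length)/(elapsed time); on a piecewise-linear x-t graph the path length is Σ|Δx|.
0–1 s: |Δx| = |-12 − -8| = 4 m
1–6 s: |Δx| = |0 − -12| = 12 m
6–12 s: |Δx| = |-2 − 0| = 2 m
Total path = 18 m; average speed = 18/12 = 1.5 m/s.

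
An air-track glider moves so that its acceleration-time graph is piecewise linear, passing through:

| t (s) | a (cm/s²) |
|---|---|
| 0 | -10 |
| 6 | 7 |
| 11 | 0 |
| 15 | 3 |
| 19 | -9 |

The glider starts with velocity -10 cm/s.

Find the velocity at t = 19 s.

Δv equals the area under the a-t graph; then v = v₀ + Δv.
0–6 s: ½(-10 + 7)(6) = -9 cm/s
6–11 s: ½(7 + 0)(5) = 17.5 cm/s
11–15 s: ½(0 + 3)(4) = 6 cm/s
15–19 s: ½(3 + -9)(4) = -12 cm/s
Δv = 2.5 cm/s, so v(19) = -10 + (2.5) = -7.5 cm/s.

-7.5 cm/s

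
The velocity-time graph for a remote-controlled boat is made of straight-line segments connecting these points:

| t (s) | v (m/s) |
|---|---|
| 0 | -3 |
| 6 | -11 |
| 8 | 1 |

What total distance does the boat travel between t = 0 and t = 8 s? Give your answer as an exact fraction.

313/6 m

Distance (not displacement) is the total path length: add the absolute areas under v-t.
0–6 s: |½(-3 + -11)(6)| = 42 m
6–8 s: v = 0 at t = 47/6 s; triangle areas 121/12 + 1/12 = 61/6 m
Total distance = 313/6 m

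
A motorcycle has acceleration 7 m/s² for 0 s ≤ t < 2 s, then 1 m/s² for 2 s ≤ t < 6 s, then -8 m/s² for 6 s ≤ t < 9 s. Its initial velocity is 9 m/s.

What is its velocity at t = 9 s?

3 m/s

Δv equals the area under the a-t graph; then v = v₀ + Δv.
0–2 s: 7 × 2 = 14 m/s
2–6 s: 1 × 4 = 4 m/s
6–9 s: -8 × 3 = -24 m/s
Δv = -6 m/s, so v(9) = 9 + (-6) = 3 m/s.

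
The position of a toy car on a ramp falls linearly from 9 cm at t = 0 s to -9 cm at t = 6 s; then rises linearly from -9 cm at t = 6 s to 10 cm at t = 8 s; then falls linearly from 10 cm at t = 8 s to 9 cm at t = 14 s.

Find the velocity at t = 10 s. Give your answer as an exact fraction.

Velocity is the slope of the x-t graph on 8–14 s: (9 − 10)/(14 − 8) = -1/6 cm/s.

-1/6 cm/s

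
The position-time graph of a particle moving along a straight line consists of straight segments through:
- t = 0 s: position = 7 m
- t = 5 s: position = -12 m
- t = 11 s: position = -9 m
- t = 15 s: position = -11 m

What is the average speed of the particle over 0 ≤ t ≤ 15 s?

1.6 m/s

Average speed = (total path length)/(elapsed time); on a piecewise-linear x-t graph the path length is Σ|Δx|.
0–5 s: |Δx| = |-12 − 7| = 19 m
5–11 s: |Δx| = |-9 − -12| = 3 m
11–15 s: |Δx| = |-11 − -9| = 2 m
Total path = 24 m; average speed = 24/15 = 1.6 m/s.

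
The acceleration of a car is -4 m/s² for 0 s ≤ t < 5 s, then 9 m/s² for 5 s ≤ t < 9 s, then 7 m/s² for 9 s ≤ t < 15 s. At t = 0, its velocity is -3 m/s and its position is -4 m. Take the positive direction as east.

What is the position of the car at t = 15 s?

On each constant-a segment, Δv = aΔt and Δx = v₀Δt + ½aΔt²; chain segment to segment.
0–5 s: v starts -3 m/s; Δx = -3·5 + ½·-4·5² = -65 m; v ends -23 m/s.
5–9 s: v starts -23 m/s; Δx = -23·4 + ½·9·4² = -20 m; v ends 13 m/s.
9–15 s: v starts 13 m/s; Δx = 13·6 + ½·7·6² = 204 m; v ends 55 m/s.
x(15) = -4 + Σ Δx = 115 m.

115 m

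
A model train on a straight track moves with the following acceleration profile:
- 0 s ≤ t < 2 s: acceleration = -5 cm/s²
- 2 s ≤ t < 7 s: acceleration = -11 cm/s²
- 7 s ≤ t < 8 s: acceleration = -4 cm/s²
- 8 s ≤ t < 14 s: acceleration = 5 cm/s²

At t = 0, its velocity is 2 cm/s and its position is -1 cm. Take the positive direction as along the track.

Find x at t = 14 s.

-561.5 cm

On each constant-a segment, Δv = aΔt and Δx = v₀Δt + ½aΔt²; chain segment to segment.
0–2 s: v starts 2 cm/s; Δx = 2·2 + ½·-5·2² = -6 cm; v ends -8 cm/s.
2–7 s: v starts -8 cm/s; Δx = -8·5 + ½·-11·5² = -177.5 cm; v ends -63 cm/s.
7–8 s: v starts -63 cm/s; Δx = -63·1 + ½·-4·1² = -65 cm; v ends -67 cm/s.
8–14 s: v starts -67 cm/s; Δx = -67·6 + ½·5·6² = -312 cm; v ends -37 cm/s.
x(14) = -1 + Σ Δx = -561.5 cm.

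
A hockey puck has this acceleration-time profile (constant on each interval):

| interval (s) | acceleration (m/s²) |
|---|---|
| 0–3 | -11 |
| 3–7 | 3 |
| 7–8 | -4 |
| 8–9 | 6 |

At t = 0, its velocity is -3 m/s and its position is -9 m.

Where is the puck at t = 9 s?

On each constant-a segment, Δv = aΔt and Δx = v₀Δt + ½aΔt²; chain segment to segment.
0–3 s: v starts -3 m/s; Δx = -3·3 + ½·-11·3² = -58.5 m; v ends -36 m/s.
3–7 s: v starts -36 m/s; Δx = -36·4 + ½·3·4² = -120 m; v ends -24 m/s.
7–8 s: v starts -24 m/s; Δx = -24·1 + ½·-4·1² = -26 m; v ends -28 m/s.
8–9 s: v starts -28 m/s; Δx = -28·1 + ½·6·1² = -25 m; v ends -22 m/s.
x(9) = -9 + Σ Δx = -238.5 m.

-238.5 m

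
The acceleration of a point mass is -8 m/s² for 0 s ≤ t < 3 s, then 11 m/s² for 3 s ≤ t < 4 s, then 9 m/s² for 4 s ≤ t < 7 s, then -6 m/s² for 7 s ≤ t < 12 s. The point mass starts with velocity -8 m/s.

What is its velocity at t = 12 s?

-24 m/s

Δv equals the area under the a-t graph; then v = v₀ + Δv.
0–3 s: -8 × 3 = -24 m/s
3–4 s: 11 × 1 = 11 m/s
4–7 s: 9 × 3 = 27 m/s
7–12 s: -6 × 5 = -30 m/s
Δv = -16 m/s, so v(12) = -8 + (-16) = -24 m/s.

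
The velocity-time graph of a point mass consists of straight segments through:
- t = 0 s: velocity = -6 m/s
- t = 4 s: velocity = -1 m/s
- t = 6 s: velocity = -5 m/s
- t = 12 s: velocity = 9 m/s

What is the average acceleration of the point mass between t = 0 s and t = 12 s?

1.25 m/s²

Average acceleration = Δv/Δt = (9 − -6)/(12 − 0) = 1.25 m/s².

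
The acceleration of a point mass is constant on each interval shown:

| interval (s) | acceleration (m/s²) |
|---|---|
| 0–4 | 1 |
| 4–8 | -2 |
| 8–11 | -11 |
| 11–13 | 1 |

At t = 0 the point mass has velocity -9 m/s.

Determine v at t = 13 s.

Δv equals the area under the a-t graph; then v = v₀ + Δv.
0–4 s: 1 × 4 = 4 m/s
4–8 s: -2 × 4 = -8 m/s
8–11 s: -11 × 3 = -33 m/s
11–13 s: 1 × 2 = 2 m/s
Δv = -35 m/s, so v(13) = -9 + (-35) = -44 m/s.

-44 m/s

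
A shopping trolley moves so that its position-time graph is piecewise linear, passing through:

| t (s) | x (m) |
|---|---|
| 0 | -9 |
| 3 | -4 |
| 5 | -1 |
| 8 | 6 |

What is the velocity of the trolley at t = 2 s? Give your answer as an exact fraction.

5/3 m/s

Velocity is the slope of the x-t graph on 0–3 s: (-4 − -9)/(3 − 0) = 5/3 m/s.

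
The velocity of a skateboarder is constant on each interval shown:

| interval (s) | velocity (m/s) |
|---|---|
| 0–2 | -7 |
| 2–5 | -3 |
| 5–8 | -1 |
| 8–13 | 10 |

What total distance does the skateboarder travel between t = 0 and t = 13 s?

76 m

Total distance travelled is ∫|v| dt — sum the magnitudes of each area piece.
0–2 s: |-7| × 2 = 14 m
2–5 s: |-3| × 3 = 9 m
5–8 s: |-1| × 3 = 3 m
8–13 s: |10| × 5 = 50 m
Total distance = 76 m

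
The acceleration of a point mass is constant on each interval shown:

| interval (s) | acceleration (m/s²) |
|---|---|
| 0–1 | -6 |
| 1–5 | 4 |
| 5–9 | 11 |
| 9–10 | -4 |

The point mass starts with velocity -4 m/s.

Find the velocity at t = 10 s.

46 m/s

Δv equals the area under the a-t graph; then v = v₀ + Δv.
0–1 s: -6 × 1 = -6 m/s
1–5 s: 4 × 4 = 16 m/s
5–9 s: 11 × 4 = 44 m/s
9–10 s: -4 × 1 = -4 m/s
Δv = 50 m/s, so v(10) = -4 + (50) = 46 m/s.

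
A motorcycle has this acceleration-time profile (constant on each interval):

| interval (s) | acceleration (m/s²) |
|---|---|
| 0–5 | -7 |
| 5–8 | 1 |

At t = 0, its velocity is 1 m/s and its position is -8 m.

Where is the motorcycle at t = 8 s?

-188 m

On each constant-a segment, Δv = aΔt and Δx = v₀Δt + ½aΔt²; chain segment to segment.
0–5 s: v starts 1 m/s; Δx = 1·5 + ½·-7·5² = -82.5 m; v ends -34 m/s.
5–8 s: v starts -34 m/s; Δx = -34·3 + ½·1·3² = -97.5 m; v ends -31 m/s.
x(8) = -8 + Σ Δx = -188 m.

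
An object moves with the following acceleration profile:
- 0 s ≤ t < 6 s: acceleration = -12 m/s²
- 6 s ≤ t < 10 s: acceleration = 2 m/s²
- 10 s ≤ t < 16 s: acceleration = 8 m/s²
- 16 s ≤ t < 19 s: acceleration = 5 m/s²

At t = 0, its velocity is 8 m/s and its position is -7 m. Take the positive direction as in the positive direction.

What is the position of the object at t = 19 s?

On each constant-a segment, Δv = aΔt and Δx = v₀Δt + ½aΔt²; chain segment to segment.
0–6 s: v starts 8 m/s; Δx = 8·6 + ½·-12·6² = -168 m; v ends -64 m/s.
6–10 s: v starts -64 m/s; Δx = -64·4 + ½·2·4² = -240 m; v ends -56 m/s.
10–16 s: v starts -56 m/s; Δx = -56·6 + ½·8·6² = -192 m; v ends -8 m/s.
16–19 s: v starts -8 m/s; Δx = -8·3 + ½·5·3² = -1.5 m; v ends 7 m/s.
x(19) = -7 + Σ Δx = -608.5 m.

-608.5 m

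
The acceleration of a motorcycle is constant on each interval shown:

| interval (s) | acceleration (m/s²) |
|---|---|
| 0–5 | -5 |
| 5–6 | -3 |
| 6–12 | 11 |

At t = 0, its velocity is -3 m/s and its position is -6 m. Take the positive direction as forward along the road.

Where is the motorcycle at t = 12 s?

-101 m

On each constant-a segment, Δv = aΔt and Δx = v₀Δt + ½aΔt²; chain segment to segment.
0–5 s: v starts -3 m/s; Δx = -3·5 + ½·-5·5² = -77.5 m; v ends -28 m/s.
5–6 s: v starts -28 m/s; Δx = -28·1 + ½·-3·1² = -29.5 m; v ends -31 m/s.
6–12 s: v starts -31 m/s; Δx = -31·6 + ½·11·6² = 12 m; v ends 35 m/s.
x(12) = -6 + Σ Δx = -101 m.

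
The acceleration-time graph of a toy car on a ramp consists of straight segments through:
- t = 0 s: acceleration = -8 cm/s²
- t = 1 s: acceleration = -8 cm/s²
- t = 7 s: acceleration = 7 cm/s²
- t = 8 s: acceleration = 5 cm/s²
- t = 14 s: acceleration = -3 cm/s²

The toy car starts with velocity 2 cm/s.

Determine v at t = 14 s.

Δv equals the area under the a-t graph; then v = v₀ + Δv.
0–1 s: -8 × 1 = -8 cm/s
1–7 s: ½(-8 + 7)(6) = -3 cm/s
7–8 s: ½(7 + 5)(1) = 6 cm/s
8–14 s: ½(5 + -3)(6) = 6 cm/s
Δv = 1 cm/s, so v(14) = 2 + (1) = 3 cm/s.

3 cm/s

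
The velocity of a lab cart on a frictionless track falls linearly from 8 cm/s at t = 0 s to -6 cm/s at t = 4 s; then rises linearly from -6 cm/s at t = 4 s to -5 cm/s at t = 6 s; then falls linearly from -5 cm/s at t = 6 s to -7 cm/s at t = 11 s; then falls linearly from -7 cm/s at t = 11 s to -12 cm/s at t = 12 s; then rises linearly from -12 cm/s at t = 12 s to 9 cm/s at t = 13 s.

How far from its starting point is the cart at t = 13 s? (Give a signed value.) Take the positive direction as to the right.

Net displacement equals the area under the velocity-time graph (areas below the axis count negative).
0–4 s: ½(8 + -6)(4) = 4 cm
4–6 s: ½(-6 + -5)(2) = -11 cm
6–11 s: ½(-5 + -7)(5) = -30 cm
11–12 s: ½(-7 + -12)(1) = -9.5 cm
12–13 s: ½(-12 + 9)(1) = -1.5 cm
Net displacement = -48 cm

-48 cm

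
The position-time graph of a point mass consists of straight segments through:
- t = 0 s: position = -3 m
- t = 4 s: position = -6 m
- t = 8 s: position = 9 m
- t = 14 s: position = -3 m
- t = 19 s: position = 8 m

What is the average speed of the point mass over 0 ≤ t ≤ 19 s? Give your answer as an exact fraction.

41/19 m/s

Average speed = (total path length)/(elapsed time); on a piecewise-linear x-t graph the path length is Σ|Δx|.
0–4 s: |Δx| = |-6 − -3| = 3 m
4–8 s: |Δx| = |9 − -6| = 15 m
8–14 s: |Δx| = |-3 − 9| = 12 m
14–19 s: |Δx| = |8 − -3| = 11 m
Total path = 41 m; average speed = 41/19 = 41/19 m/s.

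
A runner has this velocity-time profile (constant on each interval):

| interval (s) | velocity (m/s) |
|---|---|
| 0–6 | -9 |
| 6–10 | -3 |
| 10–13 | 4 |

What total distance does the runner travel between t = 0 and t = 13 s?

78 m

Total distance travelled is ∫|v| dt — sum the magnitudes of each area piece.
0–6 s: |-9| × 6 = 54 m
6–10 s: |-3| × 4 = 12 m
10–13 s: |4| × 3 = 12 m
Total distance = 78 m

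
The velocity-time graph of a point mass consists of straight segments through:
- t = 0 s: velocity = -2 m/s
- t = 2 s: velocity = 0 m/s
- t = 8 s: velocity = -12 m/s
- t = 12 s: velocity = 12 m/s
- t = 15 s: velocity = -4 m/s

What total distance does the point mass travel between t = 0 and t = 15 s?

Total distance travelled is ∫|v| dt — sum the magnitudes of each area piece.
0–2 s: |½(-2 + 0)(2)| = 2 m
2–8 s: |½(0 + -12)(6)| = 36 m
8–12 s: v = 0 at t = 10 s; triangle areas 12 + 12 = 24 m
12–15 s: v = 0 at t = 14.25 s; triangle areas 13.5 + 1.5 = 15 m
Total distance = 77 m

77 m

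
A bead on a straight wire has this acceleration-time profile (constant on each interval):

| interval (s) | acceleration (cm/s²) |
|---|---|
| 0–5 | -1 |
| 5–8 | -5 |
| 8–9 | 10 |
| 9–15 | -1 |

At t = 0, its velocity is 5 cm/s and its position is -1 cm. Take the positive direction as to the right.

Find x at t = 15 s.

-69 cm

On each constant-a segment, Δv = aΔt and Δx = v₀Δt + ½aΔt²; chain segment to segment.
0–5 s: v starts 5 cm/s; Δx = 5·5 + ½·-1·5² = 12.5 cm; v ends 0 cm/s.
5–8 s: v starts 0 cm/s; Δx = 0·3 + ½·-5·3² = -22.5 cm; v ends -15 cm/s.
8–9 s: v starts -15 cm/s; Δx = -15·1 + ½·10·1² = -10 cm; v ends -5 cm/s.
9–15 s: v starts -5 cm/s; Δx = -5·6 + ½·-1·6² = -48 cm; v ends -11 cm/s.
x(15) = -1 + Σ Δx = -69 cm.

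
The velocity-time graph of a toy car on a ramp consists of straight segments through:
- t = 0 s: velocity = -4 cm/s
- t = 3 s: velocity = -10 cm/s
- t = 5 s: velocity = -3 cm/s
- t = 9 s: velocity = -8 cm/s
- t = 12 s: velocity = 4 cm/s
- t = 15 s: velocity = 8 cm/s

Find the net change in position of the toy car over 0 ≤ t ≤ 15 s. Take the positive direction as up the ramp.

Displacement is the signed area under the v-t curve.
0–3 s: ½(-4 + -10)(3) = -21 cm
3–5 s: ½(-10 + -3)(2) = -13 cm
5–9 s: ½(-3 + -8)(4) = -22 cm
9–12 s: ½(-8 + 4)(3) = -6 cm
12–15 s: ½(4 + 8)(3) = 18 cm
Net displacement = -44 cm

-44 cm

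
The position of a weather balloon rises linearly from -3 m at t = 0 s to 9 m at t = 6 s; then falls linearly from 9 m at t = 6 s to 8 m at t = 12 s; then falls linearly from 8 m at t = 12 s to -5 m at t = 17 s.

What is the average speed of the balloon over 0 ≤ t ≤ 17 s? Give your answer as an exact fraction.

Average speed = (total path length)/(elapsed time); on a piecewise-linear x-t graph the path length is Σ|Δx|.
0–6 s: |Δx| = |9 − -3| = 12 m
6–12 s: |Δx| = |8 − 9| = 1 m
12–17 s: |Δx| = |-5 − 8| = 13 m
Total path = 26 m; average speed = 26/17 = 26/17 m/s.

26/17 m/s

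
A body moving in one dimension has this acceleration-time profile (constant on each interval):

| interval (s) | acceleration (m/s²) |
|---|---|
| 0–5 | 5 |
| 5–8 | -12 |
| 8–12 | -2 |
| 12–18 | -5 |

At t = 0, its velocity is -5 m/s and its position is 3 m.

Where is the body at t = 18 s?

On each constant-a segment, Δv = aΔt and Δx = v₀Δt + ½aΔt²; chain segment to segment.
0–5 s: v starts -5 m/s; Δx = -5·5 + ½·5·5² = 37.5 m; v ends 20 m/s.
5–8 s: v starts 20 m/s; Δx = 20·3 + ½·-12·3² = 6 m; v ends -16 m/s.
8–12 s: v starts -16 m/s; Δx = -16·4 + ½·-2·4² = -80 m; v ends -24 m/s.
12–18 s: v starts -24 m/s; Δx = -24·6 + ½·-5·6² = -234 m; v ends -54 m/s.
x(18) = 3 + Σ Δx = -267.5 m.

-267.5 m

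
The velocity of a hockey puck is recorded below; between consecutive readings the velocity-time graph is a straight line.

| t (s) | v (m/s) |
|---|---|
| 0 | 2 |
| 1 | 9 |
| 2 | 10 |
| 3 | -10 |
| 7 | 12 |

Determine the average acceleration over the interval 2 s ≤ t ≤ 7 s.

0.4 m/s²

Average acceleration = Δv/Δt = (12 − 10)/(7 − 2) = 0.4 m/s².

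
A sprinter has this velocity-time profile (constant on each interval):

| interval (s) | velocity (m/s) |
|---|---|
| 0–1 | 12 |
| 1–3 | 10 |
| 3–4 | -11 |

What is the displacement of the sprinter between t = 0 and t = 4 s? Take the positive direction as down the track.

Net displacement equals the area under the velocity-time graph (areas below the axis count negative).
0–1 s: 12 × 1 = 12 m
1–3 s: 10 × 2 = 20 m
3–4 s: -11 × 1 = -11 m
Net displacement = 21 m

21 m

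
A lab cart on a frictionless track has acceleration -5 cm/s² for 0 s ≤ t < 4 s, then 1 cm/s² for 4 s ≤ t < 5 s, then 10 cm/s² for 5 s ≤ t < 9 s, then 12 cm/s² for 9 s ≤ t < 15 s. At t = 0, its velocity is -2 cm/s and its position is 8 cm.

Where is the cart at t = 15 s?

On each constant-a segment, Δv = aΔt and Δx = v₀Δt + ½aΔt²; chain segment to segment.
0–4 s: v starts -2 cm/s; Δx = -2·4 + ½·-5·4² = -48 cm; v ends -22 cm/s.
4–5 s: v starts -22 cm/s; Δx = -22·1 + ½·1·1² = -21.5 cm; v ends -21 cm/s.
5–9 s: v starts -21 cm/s; Δx = -21·4 + ½·10·4² = -4 cm; v ends 19 cm/s.
9–15 s: v starts 19 cm/s; Δx = 19·6 + ½·12·6² = 330 cm; v ends 91 cm/s.
x(15) = 8 + Σ Δx = 264.5 cm.

264.5 cm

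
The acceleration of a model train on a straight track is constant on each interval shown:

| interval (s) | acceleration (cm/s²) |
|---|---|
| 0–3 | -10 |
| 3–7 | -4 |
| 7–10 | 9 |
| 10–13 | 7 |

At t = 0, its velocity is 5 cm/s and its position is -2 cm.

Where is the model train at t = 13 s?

-257 cm

On each constant-a segment, Δv = aΔt and Δx = v₀Δt + ½aΔt²; chain segment to segment.
0–3 s: v starts 5 cm/s; Δx = 5·3 + ½·-10·3² = -30 cm; v ends -25 cm/s.
3–7 s: v starts -25 cm/s; Δx = -25·4 + ½·-4·4² = -132 cm; v ends -41 cm/s.
7–10 s: v starts -41 cm/s; Δx = -41·3 + ½·9·3² = -82.5 cm; v ends -14 cm/s.
10–13 s: v starts -14 cm/s; Δx = -14·3 + ½·7·3² = -10.5 cm; v ends 7 cm/s.
x(13) = -2 + Σ Δx = -257 cm.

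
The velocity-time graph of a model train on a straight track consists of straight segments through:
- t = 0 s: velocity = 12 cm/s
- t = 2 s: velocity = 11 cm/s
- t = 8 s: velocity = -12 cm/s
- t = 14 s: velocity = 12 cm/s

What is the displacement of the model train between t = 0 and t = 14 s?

Displacement is the signed area under the v-t curve.
0–2 s: ½(12 + 11)(2) = 23 cm
2–8 s: ½(11 + -12)(6) = -3 cm
8–14 s: ½(-12 + 12)(6) = 0 cm
Net displacement = 20 cm

20 cm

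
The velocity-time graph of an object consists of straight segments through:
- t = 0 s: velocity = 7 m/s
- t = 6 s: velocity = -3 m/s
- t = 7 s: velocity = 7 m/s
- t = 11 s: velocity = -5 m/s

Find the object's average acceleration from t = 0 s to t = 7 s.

Average acceleration = Δv/Δt = (7 − 7)/(7 − 0) = 0 m/s².

0 m/s²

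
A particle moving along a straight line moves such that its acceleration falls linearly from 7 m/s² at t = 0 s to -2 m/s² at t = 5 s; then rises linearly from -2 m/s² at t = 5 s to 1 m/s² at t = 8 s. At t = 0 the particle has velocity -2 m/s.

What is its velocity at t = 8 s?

9 m/s

Δv equals the area under the a-t graph; then v = v₀ + Δv.
0–5 s: ½(7 + -2)(5) = 12.5 m/s
5–8 s: ½(-2 + 1)(3) = -1.5 m/s
Δv = 11 m/s, so v(8) = -2 + (11) = 9 m/s.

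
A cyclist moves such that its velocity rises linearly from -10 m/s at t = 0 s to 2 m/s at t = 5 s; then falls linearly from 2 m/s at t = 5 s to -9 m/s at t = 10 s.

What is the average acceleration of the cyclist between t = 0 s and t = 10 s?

Average acceleration = Δv/Δt = (-9 − -10)/(10 − 0) = 0.1 m/s².

0.1 m/s²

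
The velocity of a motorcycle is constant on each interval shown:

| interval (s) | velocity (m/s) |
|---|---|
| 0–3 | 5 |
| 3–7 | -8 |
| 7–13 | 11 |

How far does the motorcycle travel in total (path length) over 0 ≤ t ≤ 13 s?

113 m

Total distance travelled is ∫|v| dt — sum the magnitudes of each area piece.
0–3 s: |5| × 3 = 15 m
3–7 s: |-8| × 4 = 32 m
7–13 s: |11| × 6 = 66 m
Total distance = 113 m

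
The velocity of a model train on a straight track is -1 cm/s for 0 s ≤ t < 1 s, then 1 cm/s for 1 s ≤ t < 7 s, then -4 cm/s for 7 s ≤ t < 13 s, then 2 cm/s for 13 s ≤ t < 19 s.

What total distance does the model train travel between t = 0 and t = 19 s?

43 cm

Distance (not displacement) is the total path length: add the absolute areas under v-t.
0–1 s: |-1| × 1 = 1 cm
1–7 s: |1| × 6 = 6 cm
7–13 s: |-4| × 6 = 24 cm
13–19 s: |2| × 6 = 12 cm
Total distance = 43 cm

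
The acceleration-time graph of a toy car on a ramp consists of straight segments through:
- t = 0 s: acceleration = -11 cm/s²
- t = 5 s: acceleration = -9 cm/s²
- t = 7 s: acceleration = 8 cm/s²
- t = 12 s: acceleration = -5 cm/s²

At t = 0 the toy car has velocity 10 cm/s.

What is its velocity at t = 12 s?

-33.5 cm/s

Δv equals the area under the a-t graph; then v = v₀ + Δv.
0–5 s: ½(-11 + -9)(5) = -50 cm/s
5–7 s: ½(-9 + 8)(2) = -1 cm/s
7–12 s: ½(8 + -5)(5) = 7.5 cm/s
Δv = -43.5 cm/s, so v(12) = 10 + (-43.5) = -33.5 cm/s.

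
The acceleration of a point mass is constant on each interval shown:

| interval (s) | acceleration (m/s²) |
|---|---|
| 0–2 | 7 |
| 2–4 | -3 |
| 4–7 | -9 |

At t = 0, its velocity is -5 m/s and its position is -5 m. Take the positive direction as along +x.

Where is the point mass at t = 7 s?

-20.5 m

On each constant-a segment, Δv = aΔt and Δx = v₀Δt + ½aΔt²; chain segment to segment.
0–2 s: v starts -5 m/s; Δx = -5·2 + ½·7·2² = 4 m; v ends 9 m/s.
2–4 s: v starts 9 m/s; Δx = 9·2 + ½·-3·2² = 12 m; v ends 3 m/s.
4–7 s: v starts 3 m/s; Δx = 3·3 + ½·-9·3² = -31.5 m; v ends -24 m/s.
x(7) = -5 + Σ Δx = -20.5 m.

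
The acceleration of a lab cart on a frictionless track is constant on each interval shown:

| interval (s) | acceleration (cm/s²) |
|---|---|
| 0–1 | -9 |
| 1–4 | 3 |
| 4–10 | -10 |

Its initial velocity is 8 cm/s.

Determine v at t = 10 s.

Δv equals the area under the a-t graph; then v = v₀ + Δv.
0–1 s: -9 × 1 = -9 cm/s
1–4 s: 3 × 3 = 9 cm/s
4–10 s: -10 × 6 = -60 cm/s
Δv = -60 cm/s, so v(10) = 8 + (-60) = -52 cm/s.

-52 cm/s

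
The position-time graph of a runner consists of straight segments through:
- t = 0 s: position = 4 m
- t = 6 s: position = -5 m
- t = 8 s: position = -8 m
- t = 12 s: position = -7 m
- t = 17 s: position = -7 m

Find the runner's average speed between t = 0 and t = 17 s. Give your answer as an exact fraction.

13/17 m/s

Average speed = (total path length)/(elapsed time); on a piecewise-linear x-t graph the path length is Σ|Δx|.
0–6 s: |Δx| = |-5 − 4| = 9 m
6–8 s: |Δx| = |-8 − -5| = 3 m
8–12 s: |Δx| = |-7 − -8| = 1 m
12–17 s: |Δx| = |-7 − -7| = 0 m
Total path = 13 m; average speed = 13/17 = 13/17 m/s.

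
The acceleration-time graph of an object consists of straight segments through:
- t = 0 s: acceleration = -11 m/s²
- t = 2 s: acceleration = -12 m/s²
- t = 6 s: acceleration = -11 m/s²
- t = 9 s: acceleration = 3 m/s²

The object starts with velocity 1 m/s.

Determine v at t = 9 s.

-80 m/s

Δv equals the area under the a-t graph; then v = v₀ + Δv.
0–2 s: ½(-11 + -12)(2) = -23 m/s
2–6 s: ½(-12 + -11)(4) = -46 m/s
6–9 s: ½(-11 + 3)(3) = -12 m/s
Δv = -81 m/s, so v(9) = 1 + (-81) = -80 m/s.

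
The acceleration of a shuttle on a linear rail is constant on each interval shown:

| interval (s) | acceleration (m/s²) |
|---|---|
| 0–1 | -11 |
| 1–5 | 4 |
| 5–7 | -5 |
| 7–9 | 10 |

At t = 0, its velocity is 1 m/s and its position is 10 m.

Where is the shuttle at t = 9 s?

On each constant-a segment, Δv = aΔt and Δx = v₀Δt + ½aΔt²; chain segment to segment.
0–1 s: v starts 1 m/s; Δx = 1·1 + ½·-11·1² = -4.5 m; v ends -10 m/s.
1–5 s: v starts -10 m/s; Δx = -10·4 + ½·4·4² = -8 m; v ends 6 m/s.
5–7 s: v starts 6 m/s; Δx = 6·2 + ½·-5·2² = 2 m; v ends -4 m/s.
7–9 s: v starts -4 m/s; Δx = -4·2 + ½·10·2² = 12 m; v ends 16 m/s.
x(9) = 10 + Σ Δx = 11.5 m.

11.5 m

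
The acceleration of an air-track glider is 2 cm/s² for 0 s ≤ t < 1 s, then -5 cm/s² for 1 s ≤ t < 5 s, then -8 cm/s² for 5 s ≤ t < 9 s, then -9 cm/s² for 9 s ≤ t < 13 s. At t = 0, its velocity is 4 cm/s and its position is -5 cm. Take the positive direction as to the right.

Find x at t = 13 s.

On each constant-a segment, Δv = aΔt and Δx = v₀Δt + ½aΔt²; chain segment to segment.
0–1 s: v starts 4 cm/s; Δx = 4·1 + ½·2·1² = 5 cm; v ends 6 cm/s.
1–5 s: v starts 6 cm/s; Δx = 6·4 + ½·-5·4² = -16 cm; v ends -14 cm/s.
5–9 s: v starts -14 cm/s; Δx = -14·4 + ½·-8·4² = -120 cm; v ends -46 cm/s.
9–13 s: v starts -46 cm/s; Δx = -46·4 + ½·-9·4² = -256 cm; v ends -82 cm/s.
x(13) = -5 + Σ Δx = -392 cm.

-392 cm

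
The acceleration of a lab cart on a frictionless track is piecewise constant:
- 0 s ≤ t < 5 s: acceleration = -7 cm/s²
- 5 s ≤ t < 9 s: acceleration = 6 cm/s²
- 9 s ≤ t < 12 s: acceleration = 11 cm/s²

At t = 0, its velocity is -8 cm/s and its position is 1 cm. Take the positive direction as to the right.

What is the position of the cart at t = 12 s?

On each constant-a segment, Δv = aΔt and Δx = v₀Δt + ½aΔt²; chain segment to segment.
0–5 s: v starts -8 cm/s; Δx = -8·5 + ½·-7·5² = -127.5 cm; v ends -43 cm/s.
5–9 s: v starts -43 cm/s; Δx = -43·4 + ½·6·4² = -124 cm; v ends -19 cm/s.
9–12 s: v starts -19 cm/s; Δx = -19·3 + ½·11·3² = -7.5 cm; v ends 14 cm/s.
x(12) = 1 + Σ Δx = -258 cm.

-258 cm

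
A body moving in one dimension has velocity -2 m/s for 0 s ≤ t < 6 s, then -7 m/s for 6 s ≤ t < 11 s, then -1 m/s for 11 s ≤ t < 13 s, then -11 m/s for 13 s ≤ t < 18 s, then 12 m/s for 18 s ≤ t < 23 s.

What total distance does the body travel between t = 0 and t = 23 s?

Total distance travelled is ∫|v| dt — sum the magnitudes of each area piece.
0–6 s: |-2| × 6 = 12 m
6–11 s: |-7| × 5 = 35 m
11–13 s: |-1| × 2 = 2 m
13–18 s: |-11| × 5 = 55 m
18–23 s: |12| × 5 = 60 m
Total distance = 164 m

164 m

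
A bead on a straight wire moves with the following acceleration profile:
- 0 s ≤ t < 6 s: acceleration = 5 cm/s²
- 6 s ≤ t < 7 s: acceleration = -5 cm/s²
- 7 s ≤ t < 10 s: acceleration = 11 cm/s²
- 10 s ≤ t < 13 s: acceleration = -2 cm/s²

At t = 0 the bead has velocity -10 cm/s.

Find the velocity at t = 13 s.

42 cm/s

Δv equals the area under the a-t graph; then v = v₀ + Δv.
0–6 s: 5 × 6 = 30 cm/s
6–7 s: -5 × 1 = -5 cm/s
7–10 s: 11 × 3 = 33 cm/s
10–13 s: -2 × 3 = -6 cm/s
Δv = 52 cm/s, so v(13) = -10 + (52) = 42 cm/s.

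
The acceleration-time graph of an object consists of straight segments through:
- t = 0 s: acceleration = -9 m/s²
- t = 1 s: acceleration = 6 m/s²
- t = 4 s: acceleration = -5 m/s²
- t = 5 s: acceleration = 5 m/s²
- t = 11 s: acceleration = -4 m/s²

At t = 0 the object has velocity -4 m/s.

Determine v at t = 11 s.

-1 m/s

Δv equals the area under the a-t graph; then v = v₀ + Δv.
0–1 s: ½(-9 + 6)(1) = -1.5 m/s
1–4 s: ½(6 + -5)(3) = 1.5 m/s
4–5 s: ½(-5 + 5)(1) = 0 m/s
5–11 s: ½(5 + -4)(6) = 3 m/s
Δv = 3 m/s, so v(11) = -4 + (3) = -1 m/s.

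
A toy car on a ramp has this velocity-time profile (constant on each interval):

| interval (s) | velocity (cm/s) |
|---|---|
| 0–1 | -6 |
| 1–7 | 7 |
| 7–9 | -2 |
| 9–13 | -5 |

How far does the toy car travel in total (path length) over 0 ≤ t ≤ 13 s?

Distance (not displacement) is the total path length: add the absolute areas under v-t.
0–1 s: |-6| × 1 = 6 cm
1–7 s: |7| × 6 = 42 cm
7–9 s: |-2| × 2 = 4 cm
9–13 s: |-5| × 4 = 20 cm
Total distance = 72 cm

72 cm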